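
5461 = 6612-1151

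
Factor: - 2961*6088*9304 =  - 167719188672 = -2^6*3^2 * 7^1*47^1 * 761^1*1163^1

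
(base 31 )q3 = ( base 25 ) 179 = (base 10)809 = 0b1100101001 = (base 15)38E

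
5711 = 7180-1469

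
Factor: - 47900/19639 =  - 2^2*5^2*41^( - 1 ) = -  100/41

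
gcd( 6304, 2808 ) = 8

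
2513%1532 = 981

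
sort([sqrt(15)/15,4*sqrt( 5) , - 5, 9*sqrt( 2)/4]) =[ - 5,sqrt( 15 )/15, 9*sqrt(2)/4,4 * sqrt( 5)]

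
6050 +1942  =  7992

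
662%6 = 2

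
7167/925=7167/925 = 7.75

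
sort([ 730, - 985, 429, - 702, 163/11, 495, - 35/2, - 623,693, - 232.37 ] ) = [ - 985, - 702, - 623, - 232.37 , - 35/2, 163/11, 429,  495 , 693, 730] 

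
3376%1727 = 1649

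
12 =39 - 27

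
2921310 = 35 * 83466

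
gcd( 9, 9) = 9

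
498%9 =3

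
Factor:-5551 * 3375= - 3^3*5^3*7^1*13^1*61^1= - 18734625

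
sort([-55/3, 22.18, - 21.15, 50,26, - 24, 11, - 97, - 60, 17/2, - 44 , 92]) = [- 97 ,  -  60 , - 44, - 24, - 21.15, -55/3, 17/2,11  ,  22.18, 26,50 , 92]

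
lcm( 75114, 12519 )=75114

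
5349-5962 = -613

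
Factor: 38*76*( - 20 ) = - 2^5*5^1*19^2 = -57760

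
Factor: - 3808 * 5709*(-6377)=2^5 * 3^1*7^2*11^1*17^1*173^1*911^1 = 138635163744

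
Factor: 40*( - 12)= - 2^5*3^1 * 5^1 = - 480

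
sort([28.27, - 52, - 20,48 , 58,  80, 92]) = [ - 52,-20 , 28.27, 48  ,  58, 80, 92]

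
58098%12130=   9578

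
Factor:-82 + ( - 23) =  - 3^1*5^1*7^1 = - 105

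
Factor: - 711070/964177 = - 2^1*5^1* 107^ ( - 1) * 211^1 *337^1*9011^( - 1)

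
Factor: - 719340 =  - 2^2*3^1*5^1*19^1*631^1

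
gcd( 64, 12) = 4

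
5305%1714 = 163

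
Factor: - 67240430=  - 2^1 * 5^1*19^1*353897^1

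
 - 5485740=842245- 6327985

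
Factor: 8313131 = 401^1*20731^1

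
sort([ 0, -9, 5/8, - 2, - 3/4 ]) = [-9,-2, - 3/4,0,5/8] 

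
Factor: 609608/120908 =2^1*167^( - 1) * 421^1 = 842/167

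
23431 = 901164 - 877733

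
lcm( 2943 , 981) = 2943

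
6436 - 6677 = -241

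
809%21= 11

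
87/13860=29/4620 = 0.01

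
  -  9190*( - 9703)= 89170570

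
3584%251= 70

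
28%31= 28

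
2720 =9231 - 6511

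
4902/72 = 817/12=68.08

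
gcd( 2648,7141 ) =1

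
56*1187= 66472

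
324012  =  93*3484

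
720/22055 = 144/4411 = 0.03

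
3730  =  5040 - 1310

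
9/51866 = 9/51866 = 0.00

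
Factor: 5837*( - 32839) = - 13^1*449^1*32839^1 = - 191681243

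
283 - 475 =  -  192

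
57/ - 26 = -57/26 = - 2.19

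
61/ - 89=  - 1 + 28/89= - 0.69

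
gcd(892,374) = 2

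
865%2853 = 865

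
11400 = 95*120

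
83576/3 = 27858+ 2/3  =  27858.67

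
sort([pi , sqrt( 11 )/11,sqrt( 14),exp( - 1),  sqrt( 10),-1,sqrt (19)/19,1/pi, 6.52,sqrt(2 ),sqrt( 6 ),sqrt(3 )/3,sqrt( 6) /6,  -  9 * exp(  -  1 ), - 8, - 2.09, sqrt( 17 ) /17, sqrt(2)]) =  [ - 8,  -  9*exp( - 1), - 2.09, - 1, sqrt ( 19)/19,sqrt( 17 )/17,  sqrt( 11 )/11,1/pi,exp (-1 ), sqrt( 6 ) /6,sqrt (3)/3,sqrt( 2), sqrt( 2),sqrt( 6 ),pi,sqrt(10),sqrt( 14 ),  6.52] 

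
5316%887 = 881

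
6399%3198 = 3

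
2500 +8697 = 11197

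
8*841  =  6728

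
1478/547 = 1478/547  =  2.70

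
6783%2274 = 2235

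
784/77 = 10 + 2/11  =  10.18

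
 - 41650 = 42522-84172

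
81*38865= 3148065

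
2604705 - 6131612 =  - 3526907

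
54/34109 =54/34109 = 0.00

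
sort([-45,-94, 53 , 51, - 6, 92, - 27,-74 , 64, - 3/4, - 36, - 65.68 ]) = [-94, - 74, - 65.68 , - 45, - 36, - 27 , - 6, - 3/4, 51 , 53 , 64,92]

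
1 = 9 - 8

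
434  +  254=688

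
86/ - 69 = -86/69 = - 1.25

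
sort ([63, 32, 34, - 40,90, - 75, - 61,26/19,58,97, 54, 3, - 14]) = [ - 75, - 61, - 40, - 14,  26/19,3,  32 , 34,  54,58,63,90, 97] 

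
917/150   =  917/150 = 6.11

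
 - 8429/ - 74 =113+67/74  =  113.91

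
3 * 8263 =24789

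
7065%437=73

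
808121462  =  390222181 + 417899281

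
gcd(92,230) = 46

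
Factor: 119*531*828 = 2^2*3^4*7^1*17^1*23^1*59^1 = 52320492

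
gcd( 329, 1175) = 47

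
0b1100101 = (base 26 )3n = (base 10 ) 101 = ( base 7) 203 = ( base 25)41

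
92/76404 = 23/19101 = 0.00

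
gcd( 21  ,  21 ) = 21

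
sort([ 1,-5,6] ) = [ - 5, 1, 6]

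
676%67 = 6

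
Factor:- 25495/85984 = -2^( - 5)*5^1 * 2687^( - 1)*5099^1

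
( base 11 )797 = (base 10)953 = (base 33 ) st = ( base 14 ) 4C1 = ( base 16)3B9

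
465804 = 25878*18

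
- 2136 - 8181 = -10317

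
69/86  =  69/86 = 0.80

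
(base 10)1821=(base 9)2443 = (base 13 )aa1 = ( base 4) 130131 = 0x71d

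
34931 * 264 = 9221784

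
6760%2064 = 568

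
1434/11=1434/11 = 130.36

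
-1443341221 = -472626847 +  -  970714374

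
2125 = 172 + 1953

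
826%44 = 34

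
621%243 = 135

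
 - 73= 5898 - 5971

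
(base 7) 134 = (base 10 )74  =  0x4A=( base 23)35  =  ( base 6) 202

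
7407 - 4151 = 3256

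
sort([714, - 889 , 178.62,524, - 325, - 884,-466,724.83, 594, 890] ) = [  -  889, - 884, - 466, - 325,178.62, 524, 594, 714, 724.83, 890] 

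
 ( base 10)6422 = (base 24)b3e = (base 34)5iu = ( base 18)11EE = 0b1100100010110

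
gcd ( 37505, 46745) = 5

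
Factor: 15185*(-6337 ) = - 96227345 = -5^1 *3037^1*6337^1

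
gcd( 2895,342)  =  3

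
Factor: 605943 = 3^2*13^1 * 5179^1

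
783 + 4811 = 5594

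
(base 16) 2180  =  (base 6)103412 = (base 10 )8576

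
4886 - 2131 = 2755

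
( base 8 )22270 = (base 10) 9400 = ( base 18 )1b04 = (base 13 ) 4381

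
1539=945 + 594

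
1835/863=2 + 109/863 = 2.13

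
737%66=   11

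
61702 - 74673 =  - 12971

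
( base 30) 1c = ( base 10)42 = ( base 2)101010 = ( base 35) 17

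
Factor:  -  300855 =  - 3^1*5^1*31^1*647^1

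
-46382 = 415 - 46797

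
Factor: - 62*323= - 2^1*17^1*19^1*31^1= - 20026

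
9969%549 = 87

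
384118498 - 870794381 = -486675883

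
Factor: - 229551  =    -  3^1*7^1*17^1  *  643^1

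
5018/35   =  5018/35  =  143.37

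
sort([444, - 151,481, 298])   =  [  -  151,298,444,481 ] 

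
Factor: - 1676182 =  - 2^1* 838091^1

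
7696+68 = 7764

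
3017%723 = 125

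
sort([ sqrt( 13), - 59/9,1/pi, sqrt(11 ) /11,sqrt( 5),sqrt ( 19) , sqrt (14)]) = [ - 59/9,  sqrt(11)/11,1/pi, sqrt( 5),sqrt( 13),sqrt( 14 ), sqrt (19)] 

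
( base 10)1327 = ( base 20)367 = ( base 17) 4a1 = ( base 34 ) 151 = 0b10100101111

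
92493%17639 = 4298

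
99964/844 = 24991/211=118.44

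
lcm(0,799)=0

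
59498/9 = 6610+8/9 = 6610.89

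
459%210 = 39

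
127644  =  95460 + 32184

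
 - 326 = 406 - 732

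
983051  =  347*2833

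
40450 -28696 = 11754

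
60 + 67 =127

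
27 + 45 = 72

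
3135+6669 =9804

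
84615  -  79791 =4824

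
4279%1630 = 1019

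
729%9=0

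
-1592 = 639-2231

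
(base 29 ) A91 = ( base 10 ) 8672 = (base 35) 72R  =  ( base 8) 20740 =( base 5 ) 234142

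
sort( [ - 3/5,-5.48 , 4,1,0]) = [- 5.48,  -  3/5,0,  1,4 ]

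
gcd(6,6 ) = 6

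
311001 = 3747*83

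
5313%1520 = 753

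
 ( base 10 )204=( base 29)71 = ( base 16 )cc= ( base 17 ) c0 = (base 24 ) 8C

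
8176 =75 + 8101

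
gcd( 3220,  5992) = 28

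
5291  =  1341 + 3950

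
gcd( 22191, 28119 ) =39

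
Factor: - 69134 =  - 2^1 * 13^1 * 2659^1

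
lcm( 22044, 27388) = 903804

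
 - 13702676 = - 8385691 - 5316985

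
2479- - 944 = 3423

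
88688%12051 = 4331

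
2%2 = 0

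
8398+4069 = 12467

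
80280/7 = 11468 + 4/7 = 11468.57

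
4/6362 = 2/3181 = 0.00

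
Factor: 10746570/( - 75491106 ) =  - 5^1* 23^( - 1 ) * 358219^1* 547037^( - 1) = - 1791095/12581851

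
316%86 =58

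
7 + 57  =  64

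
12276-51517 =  - 39241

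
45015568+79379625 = 124395193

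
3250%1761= 1489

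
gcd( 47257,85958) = 1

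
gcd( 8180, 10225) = 2045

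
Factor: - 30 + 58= 28=2^2*7^1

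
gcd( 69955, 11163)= 1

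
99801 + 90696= 190497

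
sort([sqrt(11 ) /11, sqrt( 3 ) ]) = [sqrt( 11 )/11, sqrt(3)]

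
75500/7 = 75500/7  =  10785.71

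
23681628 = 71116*333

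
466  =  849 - 383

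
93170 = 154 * 605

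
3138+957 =4095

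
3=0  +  3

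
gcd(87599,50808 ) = 1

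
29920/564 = 53+7/141 = 53.05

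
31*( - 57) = - 1767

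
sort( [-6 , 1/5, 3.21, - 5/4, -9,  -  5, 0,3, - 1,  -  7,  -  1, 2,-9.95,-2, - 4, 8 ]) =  [ - 9.95 , - 9,-7, - 6, -5, - 4, - 2, - 5/4, - 1, - 1, 0,  1/5,2, 3, 3.21 , 8 ]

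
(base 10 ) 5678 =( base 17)12B0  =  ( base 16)162e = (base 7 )22361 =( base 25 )923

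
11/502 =11/502 =0.02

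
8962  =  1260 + 7702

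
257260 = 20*12863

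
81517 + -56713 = 24804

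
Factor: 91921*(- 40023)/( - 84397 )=3678954183/84397  =  3^2*37^( - 1)*2281^(  -  1)*4447^1*91921^1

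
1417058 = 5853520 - 4436462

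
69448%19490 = 10978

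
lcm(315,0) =0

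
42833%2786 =1043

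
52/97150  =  26/48575 = 0.00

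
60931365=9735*6259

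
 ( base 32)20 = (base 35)1T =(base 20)34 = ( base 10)64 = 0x40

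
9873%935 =523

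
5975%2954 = 67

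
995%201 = 191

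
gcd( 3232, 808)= 808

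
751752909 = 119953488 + 631799421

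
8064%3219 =1626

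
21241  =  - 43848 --65089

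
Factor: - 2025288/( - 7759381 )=2^3* 3^2*7^( - 1 )*23^1 *37^(-1 )*1223^1*29959^( - 1)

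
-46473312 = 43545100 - 90018412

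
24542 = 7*3506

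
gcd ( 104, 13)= 13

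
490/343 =1+3/7 = 1.43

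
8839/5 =1767  +  4/5 = 1767.80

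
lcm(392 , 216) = 10584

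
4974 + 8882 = 13856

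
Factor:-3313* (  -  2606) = 8633678  =  2^1*1303^1*3313^1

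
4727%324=191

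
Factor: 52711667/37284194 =2^ ( - 1 )*19^(  -  1)*233^ ( - 1)*2251^1*4211^(  -  1 )*23417^1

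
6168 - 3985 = 2183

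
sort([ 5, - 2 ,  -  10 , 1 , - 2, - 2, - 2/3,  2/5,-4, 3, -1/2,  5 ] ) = [ - 10, - 4,-2,-2, - 2, - 2/3, - 1/2,  2/5,1, 3, 5, 5 ] 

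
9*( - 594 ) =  - 5346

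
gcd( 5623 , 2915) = 1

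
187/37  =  5 + 2/37 = 5.05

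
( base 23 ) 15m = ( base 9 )820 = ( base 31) LF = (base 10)666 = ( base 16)29a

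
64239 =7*9177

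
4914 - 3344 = 1570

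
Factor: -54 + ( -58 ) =- 112 = - 2^4  *7^1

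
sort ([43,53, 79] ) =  [43,53, 79]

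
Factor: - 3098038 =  - 2^1*127^1*12197^1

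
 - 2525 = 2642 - 5167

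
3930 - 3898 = 32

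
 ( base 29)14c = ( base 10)969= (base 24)1G9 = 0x3c9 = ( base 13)597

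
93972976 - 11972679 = 82000297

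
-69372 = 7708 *( - 9 )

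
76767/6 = 25589/2 = 12794.50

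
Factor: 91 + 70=161= 7^1 * 23^1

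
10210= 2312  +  7898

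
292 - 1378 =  - 1086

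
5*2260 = 11300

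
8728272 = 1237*7056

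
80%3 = 2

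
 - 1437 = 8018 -9455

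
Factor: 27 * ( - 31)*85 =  - 3^3*5^1*17^1*31^1=- 71145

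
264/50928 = 11/2122  =  0.01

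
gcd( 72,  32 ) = 8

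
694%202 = 88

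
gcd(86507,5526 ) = 1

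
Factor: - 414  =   - 2^1*3^2 * 23^1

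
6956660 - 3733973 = 3222687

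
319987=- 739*( - 433)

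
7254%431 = 358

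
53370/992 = 53  +  397/496 = 53.80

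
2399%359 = 245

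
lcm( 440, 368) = 20240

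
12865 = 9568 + 3297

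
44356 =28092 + 16264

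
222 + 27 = 249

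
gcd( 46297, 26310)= 1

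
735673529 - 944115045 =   -  208441516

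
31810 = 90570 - 58760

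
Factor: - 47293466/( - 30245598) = 3^( - 2 )*11^1*23^(-1 )*43^(-1 )*1699^( - 1 )*2149703^1 = 23646733/15122799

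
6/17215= 6/17215 = 0.00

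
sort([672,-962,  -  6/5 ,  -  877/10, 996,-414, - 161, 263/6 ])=[ - 962,  -  414,  -  161,-877/10, - 6/5, 263/6, 672, 996]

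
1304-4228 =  - 2924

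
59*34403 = 2029777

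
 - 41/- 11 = 41/11 =3.73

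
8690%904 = 554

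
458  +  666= 1124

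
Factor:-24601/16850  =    -  73/50 = - 2^( - 1 )*5^( - 2) * 73^1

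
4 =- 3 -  - 7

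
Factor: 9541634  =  2^1*37^1*128941^1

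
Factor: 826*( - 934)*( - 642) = 2^3*3^1*7^1*59^1*107^1* 467^1 = 495292728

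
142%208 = 142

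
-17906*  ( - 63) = 1128078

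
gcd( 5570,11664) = 2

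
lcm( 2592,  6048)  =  18144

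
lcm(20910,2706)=230010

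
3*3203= 9609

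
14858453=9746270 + 5112183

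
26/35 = 26/35 = 0.74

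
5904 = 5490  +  414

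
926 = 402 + 524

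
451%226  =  225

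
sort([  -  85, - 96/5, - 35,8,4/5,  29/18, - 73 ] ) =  [-85, - 73, - 35, - 96/5,4/5 , 29/18,8 ]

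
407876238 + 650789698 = 1058665936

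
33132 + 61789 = 94921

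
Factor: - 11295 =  - 3^2*5^1* 251^1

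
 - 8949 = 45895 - 54844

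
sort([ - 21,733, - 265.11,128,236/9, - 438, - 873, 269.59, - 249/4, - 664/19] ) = [ - 873, - 438, - 265.11, - 249/4,-664/19, - 21,236/9, 128,269.59,733 ] 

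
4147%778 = 257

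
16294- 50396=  - 34102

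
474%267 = 207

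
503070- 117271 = 385799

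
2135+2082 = 4217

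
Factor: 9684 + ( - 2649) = 3^1*5^1*7^1*67^1   =  7035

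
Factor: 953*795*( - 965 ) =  - 3^1*5^2*53^1*193^1*953^1= -  731117775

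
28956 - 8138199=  - 8109243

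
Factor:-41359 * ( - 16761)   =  3^1*37^1* 59^1*151^1 * 701^1=693218199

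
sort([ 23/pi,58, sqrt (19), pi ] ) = [ pi, sqrt( 19),  23/pi,58 ] 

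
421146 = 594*709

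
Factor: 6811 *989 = 6736079  =  7^2*23^1 * 43^1 * 139^1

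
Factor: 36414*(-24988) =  - 909913032 = - 2^3*3^2*7^1  *  17^2*6247^1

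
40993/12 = 40993/12 = 3416.08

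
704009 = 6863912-6159903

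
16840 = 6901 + 9939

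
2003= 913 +1090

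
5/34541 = 5/34541 = 0.00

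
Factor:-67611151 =-29^1*2331419^1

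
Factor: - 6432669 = - 3^3  *  238247^1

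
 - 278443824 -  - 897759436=619315612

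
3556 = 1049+2507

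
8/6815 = 8/6815 = 0.00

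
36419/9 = 4046 + 5/9 =4046.56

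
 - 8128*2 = - 16256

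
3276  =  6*546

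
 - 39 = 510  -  549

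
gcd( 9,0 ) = 9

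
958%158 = 10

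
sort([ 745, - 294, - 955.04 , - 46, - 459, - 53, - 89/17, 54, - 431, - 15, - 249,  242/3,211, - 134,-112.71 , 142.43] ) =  [ - 955.04 ,  -  459, - 431 , - 294, - 249, - 134,- 112.71 , - 53, - 46, - 15, - 89/17,54,242/3 , 142.43,211 , 745] 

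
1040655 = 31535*33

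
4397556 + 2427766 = 6825322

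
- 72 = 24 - 96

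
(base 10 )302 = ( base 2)100101110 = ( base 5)2202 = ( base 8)456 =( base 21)E8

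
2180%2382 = 2180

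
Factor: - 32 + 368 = 2^4*3^1*7^1 = 336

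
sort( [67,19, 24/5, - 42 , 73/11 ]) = [ -42,24/5, 73/11, 19, 67]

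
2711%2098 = 613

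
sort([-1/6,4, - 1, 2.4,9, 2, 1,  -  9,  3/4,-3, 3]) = [-9,-3, - 1,-1/6, 3/4, 1,2,2.4, 3, 4, 9]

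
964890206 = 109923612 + 854966594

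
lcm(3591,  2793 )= 25137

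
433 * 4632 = 2005656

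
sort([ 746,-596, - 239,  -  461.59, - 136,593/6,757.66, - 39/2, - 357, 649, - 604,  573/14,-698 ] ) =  [ - 698, - 604, - 596,  -  461.59, - 357 , - 239, - 136, - 39/2, 573/14,  593/6,649,746,757.66] 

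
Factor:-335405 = -5^1*7^2*37^2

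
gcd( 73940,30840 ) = 20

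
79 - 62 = 17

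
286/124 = 2 + 19/62 = 2.31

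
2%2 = 0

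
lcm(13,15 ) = 195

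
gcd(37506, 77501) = 19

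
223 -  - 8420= 8643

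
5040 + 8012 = 13052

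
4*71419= 285676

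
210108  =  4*52527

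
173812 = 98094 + 75718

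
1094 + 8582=9676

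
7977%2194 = 1395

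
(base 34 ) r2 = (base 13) 55a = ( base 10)920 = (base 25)1BK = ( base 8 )1630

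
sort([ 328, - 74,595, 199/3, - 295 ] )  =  [ - 295 , - 74 , 199/3, 328,595]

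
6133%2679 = 775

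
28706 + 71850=100556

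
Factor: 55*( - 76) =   -  2^2*5^1*11^1*19^1= -4180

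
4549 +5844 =10393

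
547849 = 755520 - 207671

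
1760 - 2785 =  - 1025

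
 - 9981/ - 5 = 1996 + 1/5 = 1996.20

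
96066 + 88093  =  184159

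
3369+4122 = 7491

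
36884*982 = 36220088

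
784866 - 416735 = 368131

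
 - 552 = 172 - 724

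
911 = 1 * 911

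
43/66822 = 1/1554 = 0.00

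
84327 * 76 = 6408852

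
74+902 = 976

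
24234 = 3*8078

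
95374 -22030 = 73344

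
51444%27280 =24164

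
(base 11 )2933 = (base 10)3787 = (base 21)8C7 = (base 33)3FP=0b111011001011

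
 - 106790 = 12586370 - 12693160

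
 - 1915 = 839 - 2754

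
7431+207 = 7638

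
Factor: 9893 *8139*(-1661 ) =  -133742269947=-3^1*11^1*13^1* 151^1 *761^1 * 2713^1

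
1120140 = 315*3556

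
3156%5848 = 3156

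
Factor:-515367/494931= - 3^1*19^( - 2)*173^1*331^1*457^( - 1 ) = -171789/164977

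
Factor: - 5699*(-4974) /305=2^1*3^1*5^( - 1)*41^1*61^( - 1)*139^1*829^1 = 28346826/305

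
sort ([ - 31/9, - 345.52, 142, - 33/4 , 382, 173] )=[ - 345.52, - 33/4, - 31/9, 142, 173, 382]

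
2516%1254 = 8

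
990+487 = 1477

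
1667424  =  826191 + 841233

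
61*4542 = 277062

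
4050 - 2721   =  1329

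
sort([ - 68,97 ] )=[ - 68,97 ] 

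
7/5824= 1/832=0.00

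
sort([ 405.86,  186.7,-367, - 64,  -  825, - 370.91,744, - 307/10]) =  [ - 825, - 370.91, - 367,-64, - 307/10,186.7, 405.86,744 ] 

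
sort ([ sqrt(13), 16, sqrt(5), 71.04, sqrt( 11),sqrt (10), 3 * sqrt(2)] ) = [ sqrt ( 5 ), sqrt( 10 ),sqrt( 11),sqrt( 13), 3*sqrt(2 ), 16, 71.04 ]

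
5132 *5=25660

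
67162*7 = 470134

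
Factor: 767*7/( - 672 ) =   -  2^(- 5) * 3^( - 1)*13^1 *59^1 = - 767/96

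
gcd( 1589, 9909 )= 1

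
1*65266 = 65266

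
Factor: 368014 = 2^1*184007^1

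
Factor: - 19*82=-2^1*19^1*41^1 =-1558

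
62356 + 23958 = 86314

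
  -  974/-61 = 974/61 = 15.97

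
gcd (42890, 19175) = 5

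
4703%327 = 125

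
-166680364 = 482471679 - 649152043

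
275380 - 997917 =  - 722537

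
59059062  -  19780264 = 39278798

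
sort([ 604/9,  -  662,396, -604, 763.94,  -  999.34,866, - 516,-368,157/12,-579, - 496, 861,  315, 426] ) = [ - 999.34, - 662,-604, - 579, - 516,-496,-368 , 157/12, 604/9, 315,  396,426,763.94, 861,866 ]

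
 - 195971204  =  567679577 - 763650781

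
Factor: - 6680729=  - 11^1*607339^1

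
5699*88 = 501512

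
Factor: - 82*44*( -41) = 2^3*11^1*41^2 = 147928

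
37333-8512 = 28821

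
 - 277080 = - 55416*5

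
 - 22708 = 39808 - 62516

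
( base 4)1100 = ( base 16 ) 50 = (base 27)2q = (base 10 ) 80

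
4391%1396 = 203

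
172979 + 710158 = 883137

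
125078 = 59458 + 65620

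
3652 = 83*44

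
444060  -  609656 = -165596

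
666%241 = 184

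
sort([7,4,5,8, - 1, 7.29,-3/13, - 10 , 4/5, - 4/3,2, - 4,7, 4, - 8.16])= [ - 10, - 8.16, - 4,-4/3, - 1 , - 3/13,4/5,  2, 4, 4, 5, 7, 7,7.29, 8]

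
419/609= 419/609 = 0.69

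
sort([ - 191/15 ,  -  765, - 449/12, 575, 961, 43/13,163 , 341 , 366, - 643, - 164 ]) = [ - 765,- 643, -164,- 449/12, - 191/15 , 43/13, 163, 341, 366,575, 961 ] 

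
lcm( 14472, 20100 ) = 361800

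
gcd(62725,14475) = 4825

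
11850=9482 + 2368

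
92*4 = 368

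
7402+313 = 7715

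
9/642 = 3/214 =0.01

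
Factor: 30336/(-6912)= - 79/18 = - 2^(  -  1) * 3^(- 2)*79^1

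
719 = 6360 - 5641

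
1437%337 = 89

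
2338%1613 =725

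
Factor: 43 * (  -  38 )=-1634 = - 2^1*19^1*43^1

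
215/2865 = 43/573 = 0.08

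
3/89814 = 1/29938 = 0.00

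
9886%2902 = 1180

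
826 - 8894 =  - 8068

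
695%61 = 24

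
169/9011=169/9011  =  0.02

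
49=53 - 4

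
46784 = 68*688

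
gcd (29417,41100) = 1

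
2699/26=2699/26= 103.81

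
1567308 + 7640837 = 9208145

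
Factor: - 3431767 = -3431767^1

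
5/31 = 5/31 = 0.16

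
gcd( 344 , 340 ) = 4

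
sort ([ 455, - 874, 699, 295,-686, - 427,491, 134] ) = [ - 874, - 686, - 427, 134, 295, 455, 491, 699]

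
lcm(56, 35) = 280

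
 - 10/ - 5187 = 10/5187=0.00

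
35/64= 35/64 =0.55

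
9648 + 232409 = 242057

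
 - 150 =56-206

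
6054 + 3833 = 9887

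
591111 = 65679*9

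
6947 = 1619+5328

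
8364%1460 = 1064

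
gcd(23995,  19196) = 4799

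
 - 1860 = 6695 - 8555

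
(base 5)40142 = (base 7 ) 10266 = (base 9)3440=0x9f3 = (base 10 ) 2547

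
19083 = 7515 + 11568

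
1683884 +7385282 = 9069166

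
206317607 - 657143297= - 450825690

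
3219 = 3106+113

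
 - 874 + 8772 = 7898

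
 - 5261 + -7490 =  - 12751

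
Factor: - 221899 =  - 59^1*  3761^1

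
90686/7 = 90686/7 = 12955.14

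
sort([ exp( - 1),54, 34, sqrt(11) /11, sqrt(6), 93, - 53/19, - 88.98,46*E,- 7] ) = [-88.98,-7,-53/19,sqrt( 11 ) /11,exp( - 1 ),sqrt(6 ),34,54,93,46*E]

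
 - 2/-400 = 1/200 = 0.01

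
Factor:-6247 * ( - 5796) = 36207612 =2^2*3^2 * 7^1*23^1 * 6247^1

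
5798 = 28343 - 22545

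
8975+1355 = 10330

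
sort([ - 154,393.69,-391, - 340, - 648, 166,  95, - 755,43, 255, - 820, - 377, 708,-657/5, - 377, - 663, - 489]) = [-820, - 755,-663,-648, - 489, - 391 ,  -  377,  -  377, - 340, - 154,-657/5, 43, 95 , 166, 255, 393.69,708] 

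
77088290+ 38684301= 115772591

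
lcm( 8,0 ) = 0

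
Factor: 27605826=2^1*3^3 * 47^1*73^1*149^1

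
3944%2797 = 1147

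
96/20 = 24/5 = 4.80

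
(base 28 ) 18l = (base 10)1029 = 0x405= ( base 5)13104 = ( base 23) 1lh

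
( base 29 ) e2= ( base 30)di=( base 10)408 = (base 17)170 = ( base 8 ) 630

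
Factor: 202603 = 83^1*2441^1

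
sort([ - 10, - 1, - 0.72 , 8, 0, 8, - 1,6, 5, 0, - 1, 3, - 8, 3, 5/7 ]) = [ - 10, - 8, - 1, - 1, - 1,-0.72, 0, 0,5/7,3, 3, 5, 6, 8, 8 ]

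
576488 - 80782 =495706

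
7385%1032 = 161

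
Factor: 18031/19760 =73/80 = 2^( - 4)*  5^( - 1 )* 73^1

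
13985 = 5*2797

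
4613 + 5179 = 9792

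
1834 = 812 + 1022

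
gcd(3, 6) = 3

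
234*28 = 6552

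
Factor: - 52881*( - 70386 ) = 2^1*3^2 * 11731^1*17627^1  =  3722082066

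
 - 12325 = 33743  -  46068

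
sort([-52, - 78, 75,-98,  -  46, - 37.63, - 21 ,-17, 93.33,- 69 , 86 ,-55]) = [- 98, - 78,-69 ,-55,-52,-46, - 37.63,  -  21, - 17, 75,86,93.33]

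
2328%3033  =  2328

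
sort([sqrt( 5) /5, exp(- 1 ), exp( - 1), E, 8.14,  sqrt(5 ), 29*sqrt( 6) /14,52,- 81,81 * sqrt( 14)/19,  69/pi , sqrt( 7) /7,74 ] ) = [ - 81,exp ( - 1),exp( - 1)  ,  sqrt( 7) /7, sqrt(5) /5,sqrt( 5 ),E,29*sqrt(6 )/14,8.14,81*sqrt( 14) /19,69/pi, 52,74]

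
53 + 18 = 71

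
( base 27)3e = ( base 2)1011111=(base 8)137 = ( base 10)95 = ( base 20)4f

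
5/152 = 5/152 = 0.03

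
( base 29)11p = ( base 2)1101111111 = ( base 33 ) r4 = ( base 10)895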